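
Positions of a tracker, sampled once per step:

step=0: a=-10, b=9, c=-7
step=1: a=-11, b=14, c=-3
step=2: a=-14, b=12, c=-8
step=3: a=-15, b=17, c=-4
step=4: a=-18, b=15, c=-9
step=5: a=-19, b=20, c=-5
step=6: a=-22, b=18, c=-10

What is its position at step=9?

The moves between consecutive positions are (-1, +5, +4), (-3, -2, -5), (-1, +5, +4), (-3, -2, -5), (-1, +5, +4), (-3, -2, -5); they repeat the 2-cycle [(-1, +5, +4), (-3, -2, -5)].
step 7: apply (-1, +5, +4) → a=-23, b=23, c=-6
step 8: apply (-3, -2, -5) → a=-26, b=21, c=-11
step 9: apply (-1, +5, +4) → a=-27, b=26, c=-7

a=-27, b=26, c=-7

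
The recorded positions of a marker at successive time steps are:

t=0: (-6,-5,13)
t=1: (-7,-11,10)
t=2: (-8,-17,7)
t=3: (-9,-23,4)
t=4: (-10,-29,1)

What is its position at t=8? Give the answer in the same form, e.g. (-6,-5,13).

Each step adds (-1,-6,-3) to the position.
step 5: (-10,-29,1) + (-1,-6,-3) → (-11,-35,-2)
step 6: (-11,-35,-2) + (-1,-6,-3) → (-12,-41,-5)
step 7: (-12,-41,-5) + (-1,-6,-3) → (-13,-47,-8)
step 8: (-13,-47,-8) + (-1,-6,-3) → (-14,-53,-11)

(-14,-53,-11)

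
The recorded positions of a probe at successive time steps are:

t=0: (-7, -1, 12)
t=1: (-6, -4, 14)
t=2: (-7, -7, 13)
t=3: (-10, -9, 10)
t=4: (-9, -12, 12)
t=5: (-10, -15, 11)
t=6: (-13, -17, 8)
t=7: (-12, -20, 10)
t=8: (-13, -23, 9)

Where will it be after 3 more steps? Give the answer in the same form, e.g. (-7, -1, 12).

Step-to-step displacements: (+1, -3, +2), (-1, -3, -1), (-3, -2, -3), (+1, -3, +2), (-1, -3, -1), (-3, -2, -3), (+1, -3, +2), (-1, -3, -1) — a repeating cycle of length 3.
step 9: apply (-3, -2, -3) → (-16, -25, 6)
step 10: apply (+1, -3, +2) → (-15, -28, 8)
step 11: apply (-1, -3, -1) → (-16, -31, 7)

(-16, -31, 7)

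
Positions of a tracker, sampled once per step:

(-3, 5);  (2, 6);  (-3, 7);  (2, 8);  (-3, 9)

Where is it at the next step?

First: cycles through -3, 2 every 2 steps. Step 5 lands at position 1 of the cycle → 2.
Second: linear, +1 per step → 10 at step 5.

(2, 10)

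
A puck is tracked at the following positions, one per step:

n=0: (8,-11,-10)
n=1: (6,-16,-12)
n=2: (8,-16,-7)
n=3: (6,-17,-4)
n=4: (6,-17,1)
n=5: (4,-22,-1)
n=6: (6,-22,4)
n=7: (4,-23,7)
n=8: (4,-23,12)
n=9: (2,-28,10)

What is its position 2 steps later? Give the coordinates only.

(2,-29,18)

Differencing gives (-2,-5,-2), (+2,+0,+5), (-2,-1,+3), (+0,+0,+5), (-2,-5,-2), (+2,+0,+5), (-2,-1,+3), (+0,+0,+5), (-2,-5,-2). This is the pattern (-2,-5,-2), (+2,+0,+5), (-2,-1,+3), (+0,+0,+5) repeated.
step 10: apply (+2,+0,+5) → (4,-28,15)
step 11: apply (-2,-1,+3) → (2,-29,18)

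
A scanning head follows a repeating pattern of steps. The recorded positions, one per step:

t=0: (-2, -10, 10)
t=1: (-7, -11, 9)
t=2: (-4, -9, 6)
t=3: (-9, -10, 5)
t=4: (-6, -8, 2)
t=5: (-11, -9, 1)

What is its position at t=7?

Differencing gives (-5, -1, -1), (+3, +2, -3), (-5, -1, -1), (+3, +2, -3), (-5, -1, -1). This is the pattern (-5, -1, -1), (+3, +2, -3) repeated.
step 6: apply (+3, +2, -3) → (-8, -7, -2)
step 7: apply (-5, -1, -1) → (-13, -8, -3)

(-13, -8, -3)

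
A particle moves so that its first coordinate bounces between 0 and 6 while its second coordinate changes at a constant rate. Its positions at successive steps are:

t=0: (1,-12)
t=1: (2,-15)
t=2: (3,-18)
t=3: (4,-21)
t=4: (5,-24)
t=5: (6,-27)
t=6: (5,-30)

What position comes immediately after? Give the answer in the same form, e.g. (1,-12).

The first coordinate travels 1 per step and bounces off the walls at 0 and 6.
  step 7: 5 → 4
The second coordinate changes by -3 each step: at step 7 it is -33.

(4,-33)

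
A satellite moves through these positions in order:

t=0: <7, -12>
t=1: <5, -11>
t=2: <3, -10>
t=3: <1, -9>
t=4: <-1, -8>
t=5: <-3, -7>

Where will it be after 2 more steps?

<-7, -5>

Each step adds <-2, +1> to the position.
step 6: <-3, -7> + <-2, +1> → <-5, -6>
step 7: <-5, -6> + <-2, +1> → <-7, -5>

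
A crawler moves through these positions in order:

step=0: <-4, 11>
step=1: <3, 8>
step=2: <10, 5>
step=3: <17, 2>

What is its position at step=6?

Each step adds <+7, -3> to the position.
step 4: <17, 2> + <+7, -3> → <24, -1>
step 5: <24, -1> + <+7, -3> → <31, -4>
step 6: <31, -4> + <+7, -3> → <38, -7>

<38, -7>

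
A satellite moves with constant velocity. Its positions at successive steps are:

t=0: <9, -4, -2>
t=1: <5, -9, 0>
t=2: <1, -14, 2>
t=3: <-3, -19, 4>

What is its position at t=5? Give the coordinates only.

<-11, -29, 8>

The position changes by <-4, -5, +2> every step.
step 4: <-3, -19, 4> + <-4, -5, +2> → <-7, -24, 6>
step 5: <-7, -24, 6> + <-4, -5, +2> → <-11, -29, 8>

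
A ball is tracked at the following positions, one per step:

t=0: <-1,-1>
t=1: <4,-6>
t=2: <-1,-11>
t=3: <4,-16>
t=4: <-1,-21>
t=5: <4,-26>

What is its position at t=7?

<4,-36>

The first coordinate repeats the cycle [-1, 4] with period 2; step 7 mod 2 = 1, giving 4.
The second coordinate changes by -5 each step, so at step 7 it is -1 + 7·(-5) = -36.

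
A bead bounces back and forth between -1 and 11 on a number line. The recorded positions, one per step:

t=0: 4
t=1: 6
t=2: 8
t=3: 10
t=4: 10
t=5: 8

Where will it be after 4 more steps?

The value reflects between -1 and 11, moving 2 per step.
  step 6: 8 → 6
  step 7: 6 → 4
  step 8: 4 → 2
  step 9: 2 → 0

0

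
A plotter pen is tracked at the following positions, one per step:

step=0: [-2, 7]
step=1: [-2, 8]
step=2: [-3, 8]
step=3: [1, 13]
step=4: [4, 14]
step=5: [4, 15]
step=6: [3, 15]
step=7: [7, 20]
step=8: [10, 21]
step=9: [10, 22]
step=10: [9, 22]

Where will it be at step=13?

[16, 29]

Differencing gives [+0, +1], [-1, +0], [+4, +5], [+3, +1], [+0, +1], [-1, +0], [+4, +5], [+3, +1], [+0, +1], [-1, +0]. This is the pattern [+0, +1], [-1, +0], [+4, +5], [+3, +1] repeated.
step 11: apply [+4, +5] → [13, 27]
step 12: apply [+3, +1] → [16, 28]
step 13: apply [+0, +1] → [16, 29]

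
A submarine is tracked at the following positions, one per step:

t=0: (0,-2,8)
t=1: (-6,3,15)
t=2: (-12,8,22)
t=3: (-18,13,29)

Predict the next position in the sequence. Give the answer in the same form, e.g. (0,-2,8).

Constant displacement of (-6,+5,+7) per step.
step 4: (-18,13,29) + (-6,+5,+7) → (-24,18,36)

(-24,18,36)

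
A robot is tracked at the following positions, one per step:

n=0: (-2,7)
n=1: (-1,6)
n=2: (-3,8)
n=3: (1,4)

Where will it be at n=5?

The jumps are (+1,-1), (-2,+2), (+4,-4) — a geometric progression with ratio -2.
step 4: (1,4) + (-8,+8) → (-7,12)
step 5: (-7,12) + (+16,-16) → (9,-4)

(9,-4)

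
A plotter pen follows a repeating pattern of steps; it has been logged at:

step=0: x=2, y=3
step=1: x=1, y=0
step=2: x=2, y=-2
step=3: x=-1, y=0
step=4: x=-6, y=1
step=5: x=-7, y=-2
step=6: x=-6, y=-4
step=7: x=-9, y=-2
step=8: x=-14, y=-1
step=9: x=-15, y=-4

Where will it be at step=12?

x=-22, y=-3

Differencing gives (-1, -3), (+1, -2), (-3, +2), (-5, +1), (-1, -3), (+1, -2), (-3, +2), (-5, +1), (-1, -3). This is the pattern (-1, -3), (+1, -2), (-3, +2), (-5, +1) repeated.
step 10: apply (+1, -2) → x=-14, y=-6
step 11: apply (-3, +2) → x=-17, y=-4
step 12: apply (-5, +1) → x=-22, y=-3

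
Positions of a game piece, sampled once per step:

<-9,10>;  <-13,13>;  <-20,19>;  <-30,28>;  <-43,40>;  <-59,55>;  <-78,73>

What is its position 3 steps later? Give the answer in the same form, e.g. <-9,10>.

Successive displacements: <-4,+3>, <-7,+6>, <-10,+9>, <-13,+12>, <-16,+15>, <-19,+18> — each changes by <-3,+3>.
step 7: <-78,73> + <-22,+21> → <-100,94>
step 8: <-100,94> + <-25,+24> → <-125,118>
step 9: <-125,118> + <-28,+27> → <-153,145>

<-153,145>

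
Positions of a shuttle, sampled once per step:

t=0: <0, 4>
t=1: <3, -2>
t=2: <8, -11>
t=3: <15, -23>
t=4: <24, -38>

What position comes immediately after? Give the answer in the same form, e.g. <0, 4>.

Successive displacements: <+3, -6>, <+5, -9>, <+7, -12>, <+9, -15> — each changes by <+2, -3>.
step 5: <24, -38> + <+11, -18> → <35, -56>

<35, -56>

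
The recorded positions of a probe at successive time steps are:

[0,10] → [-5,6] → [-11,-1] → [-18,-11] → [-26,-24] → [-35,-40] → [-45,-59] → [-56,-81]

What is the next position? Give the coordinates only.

Successive displacements: [-5,-4], [-6,-7], [-7,-10], [-8,-13], [-9,-16], [-10,-19], [-11,-22] — each changes by [-1,-3].
step 8: [-56,-81] + [-12,-25] → [-68,-106]

[-68,-106]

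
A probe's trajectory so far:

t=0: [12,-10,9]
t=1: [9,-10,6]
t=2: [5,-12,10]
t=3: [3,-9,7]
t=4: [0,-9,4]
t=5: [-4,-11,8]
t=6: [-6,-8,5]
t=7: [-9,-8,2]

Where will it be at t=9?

[-15,-7,3]

Step-to-step displacements: [-3,+0,-3], [-4,-2,+4], [-2,+3,-3], [-3,+0,-3], [-4,-2,+4], [-2,+3,-3], [-3,+0,-3] — a repeating cycle of length 3.
step 8: apply [-4,-2,+4] → [-13,-10,6]
step 9: apply [-2,+3,-3] → [-15,-7,3]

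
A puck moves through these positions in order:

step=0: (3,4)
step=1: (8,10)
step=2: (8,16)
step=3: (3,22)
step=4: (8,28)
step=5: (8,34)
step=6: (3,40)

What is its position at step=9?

(3,58)

The first coordinate repeats the cycle [3, 8, 8] with period 3; step 9 mod 3 = 0, giving 3.
The second coordinate changes by +6 each step, so at step 9 it is 4 + 9·(6) = 58.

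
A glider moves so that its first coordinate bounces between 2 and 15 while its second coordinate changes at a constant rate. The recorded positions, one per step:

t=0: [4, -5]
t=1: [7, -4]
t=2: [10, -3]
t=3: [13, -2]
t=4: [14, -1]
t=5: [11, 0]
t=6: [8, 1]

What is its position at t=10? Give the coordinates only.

The first coordinate travels 3 per step and bounces off the walls at 2 and 15.
  step 7: 8 → 5
  step 8: 5 → 2
  step 9: 2 → 5
  step 10: 5 → 8
The second coordinate changes by +1 each step: at step 10 it is 5.

[8, 5]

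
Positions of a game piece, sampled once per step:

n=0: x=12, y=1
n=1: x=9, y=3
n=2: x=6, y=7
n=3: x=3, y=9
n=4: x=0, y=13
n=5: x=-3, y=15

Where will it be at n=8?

The moves between consecutive positions are (-3, +2), (-3, +4), (-3, +2), (-3, +4), (-3, +2); they repeat the 2-cycle [(-3, +2), (-3, +4)].
step 6: apply (-3, +4) → x=-6, y=19
step 7: apply (-3, +2) → x=-9, y=21
step 8: apply (-3, +4) → x=-12, y=25

x=-12, y=25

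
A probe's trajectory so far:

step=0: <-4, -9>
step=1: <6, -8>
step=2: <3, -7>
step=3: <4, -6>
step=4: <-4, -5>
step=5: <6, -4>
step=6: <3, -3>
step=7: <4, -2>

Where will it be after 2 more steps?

<6, 0>

The first coordinate repeats the cycle [-4, 6, 3, 4] with period 4; step 9 mod 4 = 1, giving 6.
The second coordinate changes by +1 each step, so at step 9 it is -9 + 9·(1) = 0.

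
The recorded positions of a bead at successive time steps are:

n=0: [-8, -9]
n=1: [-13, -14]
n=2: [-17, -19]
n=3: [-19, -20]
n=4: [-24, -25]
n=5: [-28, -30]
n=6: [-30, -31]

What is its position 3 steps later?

Step-to-step displacements: [-5, -5], [-4, -5], [-2, -1], [-5, -5], [-4, -5], [-2, -1] — a repeating cycle of length 3.
step 7: apply [-5, -5] → [-35, -36]
step 8: apply [-4, -5] → [-39, -41]
step 9: apply [-2, -1] → [-41, -42]

[-41, -42]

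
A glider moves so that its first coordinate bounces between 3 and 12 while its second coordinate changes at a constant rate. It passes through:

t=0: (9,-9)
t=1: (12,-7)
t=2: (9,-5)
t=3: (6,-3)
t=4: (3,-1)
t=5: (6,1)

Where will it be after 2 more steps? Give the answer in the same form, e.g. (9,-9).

(12,5)

The first coordinate travels 3 per step and bounces off the walls at 3 and 12.
  step 6: 6 → 9
  step 7: 9 → 12
The second coordinate changes by +2 each step: at step 7 it is 5.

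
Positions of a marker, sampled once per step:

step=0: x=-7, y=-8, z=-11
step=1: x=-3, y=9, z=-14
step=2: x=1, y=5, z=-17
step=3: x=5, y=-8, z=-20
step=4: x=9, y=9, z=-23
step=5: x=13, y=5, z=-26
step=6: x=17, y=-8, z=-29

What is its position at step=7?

The x coordinate changes by +4 each step, so at step 7 it is -7 + 7·(4) = 21.
The y coordinate repeats the cycle [-8, 9, 5] with period 3; step 7 mod 3 = 1, giving 9.
The z coordinate changes by -3 each step, so at step 7 it is -11 + 7·(-3) = -32.

x=21, y=9, z=-32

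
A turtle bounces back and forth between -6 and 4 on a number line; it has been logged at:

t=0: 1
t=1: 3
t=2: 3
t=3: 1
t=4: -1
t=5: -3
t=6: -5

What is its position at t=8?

-3

The value reflects between -6 and 4, moving 2 per step.
  step 7: -5 → -5
  step 8: -5 → -3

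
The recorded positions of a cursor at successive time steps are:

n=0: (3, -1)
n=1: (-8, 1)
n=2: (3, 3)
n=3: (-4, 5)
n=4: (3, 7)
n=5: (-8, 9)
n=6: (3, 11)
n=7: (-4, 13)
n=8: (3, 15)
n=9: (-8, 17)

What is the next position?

(3, 19)

First: cycles through 3, -8, 3, -4 every 4 steps. Step 10 lands at position 2 of the cycle → 3.
Second: linear, +2 per step → 19 at step 10.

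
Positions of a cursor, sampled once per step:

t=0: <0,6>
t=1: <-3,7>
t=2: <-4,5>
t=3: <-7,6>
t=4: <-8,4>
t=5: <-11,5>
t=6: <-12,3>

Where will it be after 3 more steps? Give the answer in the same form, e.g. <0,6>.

<-19,3>

The moves between consecutive positions are <-3,+1>, <-1,-2>, <-3,+1>, <-1,-2>, <-3,+1>, <-1,-2>; they repeat the 2-cycle [<-3,+1>, <-1,-2>].
step 7: apply <-3,+1> → <-15,4>
step 8: apply <-1,-2> → <-16,2>
step 9: apply <-3,+1> → <-19,3>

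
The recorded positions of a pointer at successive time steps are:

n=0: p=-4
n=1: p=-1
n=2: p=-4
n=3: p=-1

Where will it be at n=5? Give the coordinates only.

Step-to-step displacements: +3, -3, +3; each is -1× the previous.
step 4: -1 − 3 → p=-4
step 5: -4 + 3 → p=-1

p=-1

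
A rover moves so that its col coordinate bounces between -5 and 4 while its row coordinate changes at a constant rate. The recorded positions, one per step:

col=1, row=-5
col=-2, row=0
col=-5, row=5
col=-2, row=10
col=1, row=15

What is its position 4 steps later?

The col coordinate travels 3 per step and bounces off the walls at -5 and 4.
  step 5: 1 → 4
  step 6: 4 → 1
  step 7: 1 → -2
  step 8: -2 → -5
The row coordinate changes by +5 each step: at step 8 it is 35.

col=-5, row=35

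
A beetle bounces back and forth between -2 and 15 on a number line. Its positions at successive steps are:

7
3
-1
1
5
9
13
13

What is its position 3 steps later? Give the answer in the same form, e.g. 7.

1

The value reflects between -2 and 15, moving 4 per step.
  step 8: 13 → 9
  step 9: 9 → 5
  step 10: 5 → 1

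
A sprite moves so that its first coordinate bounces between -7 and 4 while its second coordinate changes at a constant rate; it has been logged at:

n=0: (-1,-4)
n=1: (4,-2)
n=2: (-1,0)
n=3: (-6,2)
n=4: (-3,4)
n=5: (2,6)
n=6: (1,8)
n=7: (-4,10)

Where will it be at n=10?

The first coordinate travels 5 per step and bounces off the walls at -7 and 4.
  step 8: -4 → -5
  step 9: -5 → 0
  step 10: 0 → 3
The second coordinate changes by +2 each step: at step 10 it is 16.

(3,16)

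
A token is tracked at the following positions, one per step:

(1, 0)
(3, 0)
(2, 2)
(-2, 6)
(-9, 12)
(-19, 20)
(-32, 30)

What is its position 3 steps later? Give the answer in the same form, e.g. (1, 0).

First differences are (+2, +0), (-1, +2), (-4, +4), (-7, +6), (-10, +8), (-13, +10); their common second difference is (-3, +2) (constant acceleration).
step 7: (-32, 30) + (-16, +12) → (-48, 42)
step 8: (-48, 42) + (-19, +14) → (-67, 56)
step 9: (-67, 56) + (-22, +16) → (-89, 72)

(-89, 72)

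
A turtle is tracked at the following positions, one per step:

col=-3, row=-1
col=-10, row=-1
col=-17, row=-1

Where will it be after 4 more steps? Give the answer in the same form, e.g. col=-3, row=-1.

Constant displacement of (-7, +0) per step.
step 3: col=-17, row=-1 + (-7, +0) → col=-24, row=-1
step 4: col=-24, row=-1 + (-7, +0) → col=-31, row=-1
step 5: col=-31, row=-1 + (-7, +0) → col=-38, row=-1
step 6: col=-38, row=-1 + (-7, +0) → col=-45, row=-1

col=-45, row=-1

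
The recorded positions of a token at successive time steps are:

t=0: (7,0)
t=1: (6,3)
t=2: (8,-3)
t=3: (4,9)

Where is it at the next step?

(12,-15)

Step-to-step displacements: (-1,+3), (+2,-6), (-4,+12); each is -2× the previous.
step 4: (4,9) + (+8,-24) → (12,-15)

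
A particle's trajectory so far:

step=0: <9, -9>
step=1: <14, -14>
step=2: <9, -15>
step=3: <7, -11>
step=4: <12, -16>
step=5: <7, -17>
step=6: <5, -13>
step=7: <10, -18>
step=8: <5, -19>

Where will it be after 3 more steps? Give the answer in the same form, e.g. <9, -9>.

<3, -21>

The moves between consecutive positions are <+5, -5>, <-5, -1>, <-2, +4>, <+5, -5>, <-5, -1>, <-2, +4>, <+5, -5>, <-5, -1>; they repeat the 3-cycle [<+5, -5>, <-5, -1>, <-2, +4>].
step 9: apply <-2, +4> → <3, -15>
step 10: apply <+5, -5> → <8, -20>
step 11: apply <-5, -1> → <3, -21>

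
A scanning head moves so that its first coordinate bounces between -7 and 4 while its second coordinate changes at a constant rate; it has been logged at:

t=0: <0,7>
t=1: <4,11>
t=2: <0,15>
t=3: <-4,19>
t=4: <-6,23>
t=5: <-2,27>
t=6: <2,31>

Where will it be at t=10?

The first coordinate travels 4 per step and bounces off the walls at -7 and 4.
  step 7: 2 → 2
  step 8: 2 → -2
  step 9: -2 → -6
  step 10: -6 → -4
The second coordinate changes by +4 each step: at step 10 it is 47.

<-4,47>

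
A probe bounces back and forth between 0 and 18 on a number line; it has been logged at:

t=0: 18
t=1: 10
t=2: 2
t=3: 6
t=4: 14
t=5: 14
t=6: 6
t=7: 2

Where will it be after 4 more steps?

The value reflects between 0 and 18, moving 8 per step.
  step 8: 2 → 10
  step 9: 10 → 18
  step 10: 18 → 10
  step 11: 10 → 2

2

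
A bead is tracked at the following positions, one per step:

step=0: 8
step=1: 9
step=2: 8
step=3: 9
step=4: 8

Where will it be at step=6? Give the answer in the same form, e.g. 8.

The jumps are +1, -1, +1, -1 — a geometric progression with ratio -1.
step 5: 8 + 1 → 9
step 6: 9 − 1 → 8

8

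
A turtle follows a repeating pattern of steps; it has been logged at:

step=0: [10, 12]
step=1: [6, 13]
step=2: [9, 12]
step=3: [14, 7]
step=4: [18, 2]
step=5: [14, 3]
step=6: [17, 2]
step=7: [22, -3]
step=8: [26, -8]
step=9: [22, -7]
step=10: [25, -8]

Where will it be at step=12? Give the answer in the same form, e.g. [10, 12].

The moves between consecutive positions are [-4, +1], [+3, -1], [+5, -5], [+4, -5], [-4, +1], [+3, -1], [+5, -5], [+4, -5], [-4, +1], [+3, -1]; they repeat the 4-cycle [[-4, +1], [+3, -1], [+5, -5], [+4, -5]].
step 11: apply [+5, -5] → [30, -13]
step 12: apply [+4, -5] → [34, -18]

[34, -18]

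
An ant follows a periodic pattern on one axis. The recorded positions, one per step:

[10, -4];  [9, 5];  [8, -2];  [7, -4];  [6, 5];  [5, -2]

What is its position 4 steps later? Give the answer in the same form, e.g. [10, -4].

[1, -4]

First: linear, -1 per step → 1 at step 9.
Second: cycles through -4, 5, -2 every 3 steps. Step 9 lands at position 0 of the cycle → -4.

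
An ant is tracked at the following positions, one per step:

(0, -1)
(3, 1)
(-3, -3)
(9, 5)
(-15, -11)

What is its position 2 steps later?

(-63, -43)

The jumps are (+3, +2), (-6, -4), (+12, +8), (-24, -16) — a geometric progression with ratio -2.
step 5: (-15, -11) + (+48, +32) → (33, 21)
step 6: (33, 21) + (-96, -64) → (-63, -43)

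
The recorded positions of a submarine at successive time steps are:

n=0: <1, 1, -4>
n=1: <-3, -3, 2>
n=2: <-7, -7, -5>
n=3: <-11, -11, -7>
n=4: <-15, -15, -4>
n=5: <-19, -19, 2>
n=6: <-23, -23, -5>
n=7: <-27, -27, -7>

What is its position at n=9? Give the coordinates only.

<-35, -35, 2>

The first coordinate changes by -4 each step, so at step 9 it is 1 + 9·(-4) = -35.
The second coordinate changes by -4 each step, so at step 9 it is 1 + 9·(-4) = -35.
The third coordinate repeats the cycle [-4, 2, -5, -7] with period 4; step 9 mod 4 = 1, giving 2.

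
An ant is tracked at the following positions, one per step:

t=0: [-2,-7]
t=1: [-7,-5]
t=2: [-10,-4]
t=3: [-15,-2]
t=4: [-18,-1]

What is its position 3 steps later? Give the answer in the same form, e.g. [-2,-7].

The moves between consecutive positions are [-5,+2], [-3,+1], [-5,+2], [-3,+1]; they repeat the 2-cycle [[-5,+2], [-3,+1]].
step 5: apply [-5,+2] → [-23,1]
step 6: apply [-3,+1] → [-26,2]
step 7: apply [-5,+2] → [-31,4]

[-31,4]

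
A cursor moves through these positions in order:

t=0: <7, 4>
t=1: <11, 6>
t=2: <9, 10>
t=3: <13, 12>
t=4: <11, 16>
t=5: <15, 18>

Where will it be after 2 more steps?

<17, 24>

Step-to-step displacements: <+4, +2>, <-2, +4>, <+4, +2>, <-2, +4>, <+4, +2> — a repeating cycle of length 2.
step 6: apply <-2, +4> → <13, 22>
step 7: apply <+4, +2> → <17, 24>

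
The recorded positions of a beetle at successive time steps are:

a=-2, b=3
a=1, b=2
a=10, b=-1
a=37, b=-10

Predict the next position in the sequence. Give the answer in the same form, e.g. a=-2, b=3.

The jumps are (+3,-1), (+9,-3), (+27,-9) — a geometric progression with ratio 3.
step 4: a=37, b=-10 + (+81,-27) → a=118, b=-37

a=118, b=-37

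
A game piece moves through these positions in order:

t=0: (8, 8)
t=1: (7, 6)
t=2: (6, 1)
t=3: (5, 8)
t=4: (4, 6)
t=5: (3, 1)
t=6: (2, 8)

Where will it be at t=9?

(-1, 8)

First: linear, -1 per step → -1 at step 9.
Second: cycles through 8, 6, 1 every 3 steps. Step 9 lands at position 0 of the cycle → 8.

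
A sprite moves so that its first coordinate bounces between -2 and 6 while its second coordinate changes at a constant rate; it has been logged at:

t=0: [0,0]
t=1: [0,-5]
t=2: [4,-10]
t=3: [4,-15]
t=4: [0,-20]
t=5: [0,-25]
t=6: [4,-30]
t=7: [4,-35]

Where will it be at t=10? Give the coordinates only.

The first coordinate travels 4 per step and bounces off the walls at -2 and 6.
  step 8: 4 → 0
  step 9: 0 → 0
  step 10: 0 → 4
The second coordinate changes by -5 each step: at step 10 it is -50.

[4,-50]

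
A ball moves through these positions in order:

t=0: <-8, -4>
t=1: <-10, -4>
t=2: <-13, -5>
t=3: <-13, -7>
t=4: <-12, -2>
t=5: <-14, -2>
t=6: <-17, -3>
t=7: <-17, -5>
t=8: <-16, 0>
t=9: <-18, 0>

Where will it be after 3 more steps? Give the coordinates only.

<-20, 2>

Step-to-step displacements: <-2, +0>, <-3, -1>, <+0, -2>, <+1, +5>, <-2, +0>, <-3, -1>, <+0, -2>, <+1, +5>, <-2, +0> — a repeating cycle of length 4.
step 10: apply <-3, -1> → <-21, -1>
step 11: apply <+0, -2> → <-21, -3>
step 12: apply <+1, +5> → <-20, 2>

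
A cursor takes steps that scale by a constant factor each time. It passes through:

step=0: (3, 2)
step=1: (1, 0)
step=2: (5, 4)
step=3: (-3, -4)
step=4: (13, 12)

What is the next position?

(-19, -20)

Step-to-step displacements: (-2, -2), (+4, +4), (-8, -8), (+16, +16); each is -2× the previous.
step 5: (13, 12) + (-32, -32) → (-19, -20)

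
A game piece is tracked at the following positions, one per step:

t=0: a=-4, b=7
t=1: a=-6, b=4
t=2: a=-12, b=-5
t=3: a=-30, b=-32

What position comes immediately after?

The jumps are (-2, -3), (-6, -9), (-18, -27) — a geometric progression with ratio 3.
step 4: a=-30, b=-32 + (-54, -81) → a=-84, b=-113

a=-84, b=-113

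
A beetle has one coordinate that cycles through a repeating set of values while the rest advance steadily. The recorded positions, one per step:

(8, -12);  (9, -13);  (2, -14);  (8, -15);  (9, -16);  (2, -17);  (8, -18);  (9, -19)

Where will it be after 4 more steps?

The first coordinate repeats the cycle [8, 9, 2] with period 3; step 11 mod 3 = 2, giving 2.
The second coordinate changes by -1 each step, so at step 11 it is -12 + 11·(-1) = -23.

(2, -23)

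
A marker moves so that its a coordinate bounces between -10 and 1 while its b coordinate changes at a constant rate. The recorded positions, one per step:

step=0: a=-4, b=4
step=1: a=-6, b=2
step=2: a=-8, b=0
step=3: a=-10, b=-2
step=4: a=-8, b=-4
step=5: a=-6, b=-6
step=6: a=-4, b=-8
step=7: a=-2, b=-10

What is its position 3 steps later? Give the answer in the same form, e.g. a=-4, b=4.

a=-2, b=-16

The a coordinate travels 2 per step and bounces off the walls at -10 and 1.
  step 8: -2 → 0
  step 9: 0 → 0
  step 10: 0 → -2
The b coordinate changes by -2 each step: at step 10 it is -16.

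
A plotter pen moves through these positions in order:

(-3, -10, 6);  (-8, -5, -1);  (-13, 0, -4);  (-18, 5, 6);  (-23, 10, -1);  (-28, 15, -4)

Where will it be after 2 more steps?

The first coordinate changes by -5 each step, so at step 7 it is -3 + 7·(-5) = -38.
The second coordinate changes by +5 each step, so at step 7 it is -10 + 7·(5) = 25.
The third coordinate repeats the cycle [6, -1, -4] with period 3; step 7 mod 3 = 1, giving -1.

(-38, 25, -1)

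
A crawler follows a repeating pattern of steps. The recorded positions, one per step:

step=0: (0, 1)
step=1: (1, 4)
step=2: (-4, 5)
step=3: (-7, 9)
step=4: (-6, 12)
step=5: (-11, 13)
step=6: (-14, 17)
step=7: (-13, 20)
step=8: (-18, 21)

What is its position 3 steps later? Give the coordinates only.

(-25, 29)

Differencing gives (+1, +3), (-5, +1), (-3, +4), (+1, +3), (-5, +1), (-3, +4), (+1, +3), (-5, +1). This is the pattern (+1, +3), (-5, +1), (-3, +4) repeated.
step 9: apply (-3, +4) → (-21, 25)
step 10: apply (+1, +3) → (-20, 28)
step 11: apply (-5, +1) → (-25, 29)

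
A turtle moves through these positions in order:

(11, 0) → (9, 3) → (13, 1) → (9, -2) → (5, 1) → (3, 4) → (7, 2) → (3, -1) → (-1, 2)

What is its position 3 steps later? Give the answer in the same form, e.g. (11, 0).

(-3, 0)

Step-to-step displacements: (-2, +3), (+4, -2), (-4, -3), (-4, +3), (-2, +3), (+4, -2), (-4, -3), (-4, +3) — a repeating cycle of length 4.
step 9: apply (-2, +3) → (-3, 5)
step 10: apply (+4, -2) → (1, 3)
step 11: apply (-4, -3) → (-3, 0)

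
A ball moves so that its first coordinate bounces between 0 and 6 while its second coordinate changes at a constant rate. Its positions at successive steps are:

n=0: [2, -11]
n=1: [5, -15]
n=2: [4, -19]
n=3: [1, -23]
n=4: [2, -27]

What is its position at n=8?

The first coordinate reflects between 0 and 6, moving 3 per step.
  step 5: 2 → 5
  step 6: 5 → 4
  step 7: 4 → 1
  step 8: 1 → 2
The second coordinate changes by -4 each step: at step 8 it is -43.

[2, -43]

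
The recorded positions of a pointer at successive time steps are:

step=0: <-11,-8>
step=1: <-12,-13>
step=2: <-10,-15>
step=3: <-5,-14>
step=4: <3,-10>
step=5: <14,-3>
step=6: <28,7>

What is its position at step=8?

<65,36>

Successive displacements: <-1,-5>, <+2,-2>, <+5,+1>, <+8,+4>, <+11,+7>, <+14,+10> — each changes by <+3,+3>.
step 7: <28,7> + <+17,+13> → <45,20>
step 8: <45,20> + <+20,+16> → <65,36>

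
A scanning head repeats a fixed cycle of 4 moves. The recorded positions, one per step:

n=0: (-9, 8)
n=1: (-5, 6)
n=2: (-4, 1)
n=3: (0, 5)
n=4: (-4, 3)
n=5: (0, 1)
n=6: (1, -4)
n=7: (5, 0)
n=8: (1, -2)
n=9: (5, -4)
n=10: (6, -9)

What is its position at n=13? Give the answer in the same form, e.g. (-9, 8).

(10, -9)

The moves between consecutive positions are (+4, -2), (+1, -5), (+4, +4), (-4, -2), (+4, -2), (+1, -5), (+4, +4), (-4, -2), (+4, -2), (+1, -5); they repeat the 4-cycle [(+4, -2), (+1, -5), (+4, +4), (-4, -2)].
step 11: apply (+4, +4) → (10, -5)
step 12: apply (-4, -2) → (6, -7)
step 13: apply (+4, -2) → (10, -9)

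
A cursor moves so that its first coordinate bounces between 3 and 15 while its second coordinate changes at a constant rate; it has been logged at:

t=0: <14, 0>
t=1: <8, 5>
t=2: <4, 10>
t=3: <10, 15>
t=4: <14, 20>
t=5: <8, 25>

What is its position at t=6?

<4, 30>

The first coordinate travels 6 per step and bounces off the walls at 3 and 15.
  step 6: 8 → 4
The second coordinate changes by +5 each step: at step 6 it is 30.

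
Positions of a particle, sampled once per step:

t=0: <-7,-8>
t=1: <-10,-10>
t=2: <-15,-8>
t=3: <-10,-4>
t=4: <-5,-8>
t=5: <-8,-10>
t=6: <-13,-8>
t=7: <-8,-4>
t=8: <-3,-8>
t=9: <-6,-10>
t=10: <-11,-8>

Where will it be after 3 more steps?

Differencing gives <-3,-2>, <-5,+2>, <+5,+4>, <+5,-4>, <-3,-2>, <-5,+2>, <+5,+4>, <+5,-4>, <-3,-2>, <-5,+2>. This is the pattern <-3,-2>, <-5,+2>, <+5,+4>, <+5,-4> repeated.
step 11: apply <+5,+4> → <-6,-4>
step 12: apply <+5,-4> → <-1,-8>
step 13: apply <-3,-2> → <-4,-10>

<-4,-10>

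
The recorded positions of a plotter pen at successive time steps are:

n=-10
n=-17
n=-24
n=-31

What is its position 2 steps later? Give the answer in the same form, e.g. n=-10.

Each step adds -7 to the position.
step 4: -31 − 7 → n=-38
step 5: -38 − 7 → n=-45

n=-45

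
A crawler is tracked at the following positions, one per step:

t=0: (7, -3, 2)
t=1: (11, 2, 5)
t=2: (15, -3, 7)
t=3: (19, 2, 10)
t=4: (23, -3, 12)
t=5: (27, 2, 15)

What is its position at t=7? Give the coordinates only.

(35, 2, 20)

The moves between consecutive positions are (+4, +5, +3), (+4, -5, +2), (+4, +5, +3), (+4, -5, +2), (+4, +5, +3); they repeat the 2-cycle [(+4, +5, +3), (+4, -5, +2)].
step 6: apply (+4, -5, +2) → (31, -3, 17)
step 7: apply (+4, +5, +3) → (35, 2, 20)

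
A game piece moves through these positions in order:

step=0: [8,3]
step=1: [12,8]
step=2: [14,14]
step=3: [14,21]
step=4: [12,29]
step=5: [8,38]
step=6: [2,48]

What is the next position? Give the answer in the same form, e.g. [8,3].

First differences are [+4,+5], [+2,+6], [+0,+7], [-2,+8], [-4,+9], [-6,+10]; their common second difference is [-2,+1] (constant acceleration).
step 7: [2,48] + [-8,+11] → [-6,59]

[-6,59]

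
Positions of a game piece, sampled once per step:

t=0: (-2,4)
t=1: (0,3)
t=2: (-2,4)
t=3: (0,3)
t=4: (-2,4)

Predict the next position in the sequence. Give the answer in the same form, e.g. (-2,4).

(0,3)

Step-to-step displacements: (+2,-1), (-2,+1), (+2,-1), (-2,+1); each is -1× the previous.
step 5: (-2,4) + (+2,-1) → (0,3)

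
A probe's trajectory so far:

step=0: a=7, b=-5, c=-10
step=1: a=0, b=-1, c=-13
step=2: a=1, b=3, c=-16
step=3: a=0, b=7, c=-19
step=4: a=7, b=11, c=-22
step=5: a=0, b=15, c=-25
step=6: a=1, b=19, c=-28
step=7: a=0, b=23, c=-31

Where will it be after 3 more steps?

a=1, b=35, c=-40

A: cycles through 7, 0, 1, 0 every 4 steps. Step 10 lands at position 2 of the cycle → 1.
B: linear, +4 per step → 35 at step 10.
C: linear, -3 per step → -40 at step 10.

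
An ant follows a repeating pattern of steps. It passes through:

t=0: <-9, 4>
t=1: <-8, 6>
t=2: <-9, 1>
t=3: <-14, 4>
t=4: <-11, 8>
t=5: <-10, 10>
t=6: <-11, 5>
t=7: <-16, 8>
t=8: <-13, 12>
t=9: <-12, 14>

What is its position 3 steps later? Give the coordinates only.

<-15, 16>

Differencing gives <+1, +2>, <-1, -5>, <-5, +3>, <+3, +4>, <+1, +2>, <-1, -5>, <-5, +3>, <+3, +4>, <+1, +2>. This is the pattern <+1, +2>, <-1, -5>, <-5, +3>, <+3, +4> repeated.
step 10: apply <-1, -5> → <-13, 9>
step 11: apply <-5, +3> → <-18, 12>
step 12: apply <+3, +4> → <-15, 16>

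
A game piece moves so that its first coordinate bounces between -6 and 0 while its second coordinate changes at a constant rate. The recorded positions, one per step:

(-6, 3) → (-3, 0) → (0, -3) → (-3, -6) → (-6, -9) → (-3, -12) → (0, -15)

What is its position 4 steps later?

The first coordinate travels 3 per step and bounces off the walls at -6 and 0.
  step 7: 0 → -3
  step 8: -3 → -6
  step 9: -6 → -3
  step 10: -3 → 0
The second coordinate changes by -3 each step: at step 10 it is -27.

(0, -27)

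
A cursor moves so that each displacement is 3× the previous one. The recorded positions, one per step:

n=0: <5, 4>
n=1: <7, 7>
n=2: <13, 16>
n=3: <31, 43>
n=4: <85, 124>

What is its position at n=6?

<733, 1096>

Step-to-step displacements: <+2, +3>, <+6, +9>, <+18, +27>, <+54, +81>; each is 3× the previous.
step 5: <85, 124> + <+162, +243> → <247, 367>
step 6: <247, 367> + <+486, +729> → <733, 1096>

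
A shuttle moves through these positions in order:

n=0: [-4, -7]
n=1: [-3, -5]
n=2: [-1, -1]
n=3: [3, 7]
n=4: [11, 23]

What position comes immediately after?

Consecutive displacements [+1, +2], [+2, +4], [+4, +8], [+8, +16] scale by a factor of 2 each step.
step 5: [11, 23] + [+16, +32] → [27, 55]

[27, 55]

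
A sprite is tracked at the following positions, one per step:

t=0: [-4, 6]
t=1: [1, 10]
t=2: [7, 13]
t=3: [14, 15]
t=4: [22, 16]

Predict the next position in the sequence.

[31, 16]

Taking differences between consecutive positions: [+5, +4], [+6, +3], [+7, +2], [+8, +1]. These grow by [+1, -1] each step.
step 5: [22, 16] + [+9, +0] → [31, 16]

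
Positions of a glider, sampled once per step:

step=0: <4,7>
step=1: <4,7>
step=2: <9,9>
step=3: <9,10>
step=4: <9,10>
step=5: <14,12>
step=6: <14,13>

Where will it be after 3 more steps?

<19,16>

Step-to-step displacements: <+0,+0>, <+5,+2>, <+0,+1>, <+0,+0>, <+5,+2>, <+0,+1> — a repeating cycle of length 3.
step 7: apply <+0,+0> → <14,13>
step 8: apply <+5,+2> → <19,15>
step 9: apply <+0,+1> → <19,16>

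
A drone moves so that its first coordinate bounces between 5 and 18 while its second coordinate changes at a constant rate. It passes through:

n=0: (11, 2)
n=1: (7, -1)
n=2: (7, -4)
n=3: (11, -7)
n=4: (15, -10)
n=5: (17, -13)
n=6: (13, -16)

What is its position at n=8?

The first coordinate travels 4 per step and bounces off the walls at 5 and 18.
  step 7: 13 → 9
  step 8: 9 → 5
The second coordinate changes by -3 each step: at step 8 it is -22.

(5, -22)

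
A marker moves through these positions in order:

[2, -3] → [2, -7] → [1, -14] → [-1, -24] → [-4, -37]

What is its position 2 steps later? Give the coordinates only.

First differences are [+0, -4], [-1, -7], [-2, -10], [-3, -13]; their common second difference is [-1, -3] (constant acceleration).
step 5: [-4, -37] + [-4, -16] → [-8, -53]
step 6: [-8, -53] + [-5, -19] → [-13, -72]

[-13, -72]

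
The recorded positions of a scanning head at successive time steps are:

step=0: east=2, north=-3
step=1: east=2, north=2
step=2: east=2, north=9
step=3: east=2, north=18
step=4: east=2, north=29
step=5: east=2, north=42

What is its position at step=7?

Taking differences between consecutive positions: (+0, +5), (+0, +7), (+0, +9), (+0, +11), (+0, +13). These grow by (+0, +2) each step.
step 6: east=2, north=42 + (+0, +15) → east=2, north=57
step 7: east=2, north=57 + (+0, +17) → east=2, north=74

east=2, north=74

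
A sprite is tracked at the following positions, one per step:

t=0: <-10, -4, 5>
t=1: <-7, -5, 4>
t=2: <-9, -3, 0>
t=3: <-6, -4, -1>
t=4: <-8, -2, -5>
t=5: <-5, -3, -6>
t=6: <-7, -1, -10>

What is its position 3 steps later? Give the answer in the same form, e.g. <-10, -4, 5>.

The moves between consecutive positions are <+3, -1, -1>, <-2, +2, -4>, <+3, -1, -1>, <-2, +2, -4>, <+3, -1, -1>, <-2, +2, -4>; they repeat the 2-cycle [<+3, -1, -1>, <-2, +2, -4>].
step 7: apply <+3, -1, -1> → <-4, -2, -11>
step 8: apply <-2, +2, -4> → <-6, 0, -15>
step 9: apply <+3, -1, -1> → <-3, -1, -16>

<-3, -1, -16>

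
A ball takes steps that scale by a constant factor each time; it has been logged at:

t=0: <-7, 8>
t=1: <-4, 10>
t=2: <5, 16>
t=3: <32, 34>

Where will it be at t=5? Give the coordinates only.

The jumps are <+3, +2>, <+9, +6>, <+27, +18> — a geometric progression with ratio 3.
step 4: <32, 34> + <+81, +54> → <113, 88>
step 5: <113, 88> + <+243, +162> → <356, 250>

<356, 250>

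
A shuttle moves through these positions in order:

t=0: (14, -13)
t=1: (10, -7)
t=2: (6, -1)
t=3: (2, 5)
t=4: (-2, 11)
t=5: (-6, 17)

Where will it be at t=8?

Constant displacement of (-4, +6) per step.
step 6: (-6, 17) + (-4, +6) → (-10, 23)
step 7: (-10, 23) + (-4, +6) → (-14, 29)
step 8: (-14, 29) + (-4, +6) → (-18, 35)

(-18, 35)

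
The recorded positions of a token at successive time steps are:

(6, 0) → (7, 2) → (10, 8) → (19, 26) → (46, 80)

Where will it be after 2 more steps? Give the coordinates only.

The jumps are (+1, +2), (+3, +6), (+9, +18), (+27, +54) — a geometric progression with ratio 3.
step 5: (46, 80) + (+81, +162) → (127, 242)
step 6: (127, 242) + (+243, +486) → (370, 728)

(370, 728)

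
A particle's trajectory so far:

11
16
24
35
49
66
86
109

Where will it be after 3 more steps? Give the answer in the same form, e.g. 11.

196

Successive displacements: +5, +8, +11, +14, +17, +20, +23 — each changes by +3.
step 8: 109 + 26 → 135
step 9: 135 + 29 → 164
step 10: 164 + 32 → 196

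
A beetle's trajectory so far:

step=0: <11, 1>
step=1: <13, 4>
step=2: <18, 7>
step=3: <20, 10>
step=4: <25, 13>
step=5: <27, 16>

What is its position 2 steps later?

Differencing gives <+2, +3>, <+5, +3>, <+2, +3>, <+5, +3>, <+2, +3>. This is the pattern <+2, +3>, <+5, +3> repeated.
step 6: apply <+5, +3> → <32, 19>
step 7: apply <+2, +3> → <34, 22>

<34, 22>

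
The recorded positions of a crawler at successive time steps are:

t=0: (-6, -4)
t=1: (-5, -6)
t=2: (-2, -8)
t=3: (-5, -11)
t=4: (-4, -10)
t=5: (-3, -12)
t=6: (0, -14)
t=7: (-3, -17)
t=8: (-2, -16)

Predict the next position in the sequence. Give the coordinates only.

(-1, -18)

Differencing gives (+1, -2), (+3, -2), (-3, -3), (+1, +1), (+1, -2), (+3, -2), (-3, -3), (+1, +1). This is the pattern (+1, -2), (+3, -2), (-3, -3), (+1, +1) repeated.
step 9: apply (+1, -2) → (-1, -18)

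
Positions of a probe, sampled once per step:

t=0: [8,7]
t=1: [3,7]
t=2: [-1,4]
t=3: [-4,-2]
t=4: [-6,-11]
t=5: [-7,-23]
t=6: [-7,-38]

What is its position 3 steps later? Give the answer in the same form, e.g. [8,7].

Taking differences between consecutive positions: [-5,+0], [-4,-3], [-3,-6], [-2,-9], [-1,-12], [+0,-15]. These grow by [+1,-3] each step.
step 7: [-7,-38] + [+1,-18] → [-6,-56]
step 8: [-6,-56] + [+2,-21] → [-4,-77]
step 9: [-4,-77] + [+3,-24] → [-1,-101]

[-1,-101]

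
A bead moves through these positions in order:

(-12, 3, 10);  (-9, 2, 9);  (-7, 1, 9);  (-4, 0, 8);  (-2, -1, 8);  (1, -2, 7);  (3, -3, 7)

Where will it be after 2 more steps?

(8, -5, 6)

The moves between consecutive positions are (+3, -1, -1), (+2, -1, +0), (+3, -1, -1), (+2, -1, +0), (+3, -1, -1), (+2, -1, +0); they repeat the 2-cycle [(+3, -1, -1), (+2, -1, +0)].
step 7: apply (+3, -1, -1) → (6, -4, 6)
step 8: apply (+2, -1, +0) → (8, -5, 6)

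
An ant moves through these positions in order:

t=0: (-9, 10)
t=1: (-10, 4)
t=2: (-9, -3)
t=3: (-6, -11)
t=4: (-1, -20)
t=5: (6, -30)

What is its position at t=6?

(15, -41)

First differences are (-1, -6), (+1, -7), (+3, -8), (+5, -9), (+7, -10); their common second difference is (+2, -1) (constant acceleration).
step 6: (6, -30) + (+9, -11) → (15, -41)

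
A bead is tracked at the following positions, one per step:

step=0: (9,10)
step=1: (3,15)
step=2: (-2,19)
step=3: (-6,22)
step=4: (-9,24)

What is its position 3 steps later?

(-12,24)

Successive displacements: (-6,+5), (-5,+4), (-4,+3), (-3,+2) — each changes by (+1,-1).
step 5: (-9,24) + (-2,+1) → (-11,25)
step 6: (-11,25) + (-1,+0) → (-12,25)
step 7: (-12,25) + (+0,-1) → (-12,24)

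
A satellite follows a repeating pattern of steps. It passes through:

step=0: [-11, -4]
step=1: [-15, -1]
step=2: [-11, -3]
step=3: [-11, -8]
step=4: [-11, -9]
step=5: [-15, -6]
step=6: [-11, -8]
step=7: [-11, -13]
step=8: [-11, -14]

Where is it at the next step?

Differencing gives [-4, +3], [+4, -2], [+0, -5], [+0, -1], [-4, +3], [+4, -2], [+0, -5], [+0, -1]. This is the pattern [-4, +3], [+4, -2], [+0, -5], [+0, -1] repeated.
step 9: apply [-4, +3] → [-15, -11]

[-15, -11]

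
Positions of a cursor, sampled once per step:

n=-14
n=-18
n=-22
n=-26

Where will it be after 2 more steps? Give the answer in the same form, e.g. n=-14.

The position changes by -4 every step.
step 4: -26 − 4 → n=-30
step 5: -30 − 4 → n=-34

n=-34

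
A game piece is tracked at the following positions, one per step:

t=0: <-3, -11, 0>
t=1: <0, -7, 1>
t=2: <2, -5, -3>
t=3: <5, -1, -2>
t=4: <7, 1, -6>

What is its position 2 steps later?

<12, 7, -9>

Differencing gives <+3, +4, +1>, <+2, +2, -4>, <+3, +4, +1>, <+2, +2, -4>. This is the pattern <+3, +4, +1>, <+2, +2, -4> repeated.
step 5: apply <+3, +4, +1> → <10, 5, -5>
step 6: apply <+2, +2, -4> → <12, 7, -9>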